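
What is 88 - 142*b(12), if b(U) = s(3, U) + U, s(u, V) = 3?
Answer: -2042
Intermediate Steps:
b(U) = 3 + U
88 - 142*b(12) = 88 - 142*(3 + 12) = 88 - 142*15 = 88 - 2130 = -2042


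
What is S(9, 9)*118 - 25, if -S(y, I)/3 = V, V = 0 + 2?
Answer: -733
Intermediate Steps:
V = 2
S(y, I) = -6 (S(y, I) = -3*2 = -6)
S(9, 9)*118 - 25 = -6*118 - 25 = -708 - 25 = -733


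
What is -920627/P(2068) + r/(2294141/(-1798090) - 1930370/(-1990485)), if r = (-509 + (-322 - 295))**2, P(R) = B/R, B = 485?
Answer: -1262582584725074428/156496322155 ≈ -8.0678e+6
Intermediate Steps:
P(R) = 485/R
r = 1267876 (r = (-509 - 617)**2 = (-1126)**2 = 1267876)
-920627/P(2068) + r/(2294141/(-1798090) - 1930370/(-1990485)) = -920627/(485/2068) + 1267876/(2294141/(-1798090) - 1930370/(-1990485)) = -920627/(485*(1/2068)) + 1267876/(2294141*(-1/1798090) - 1930370*(-1/1990485)) = -920627/485/2068 + 1267876/(-2294141/1798090 + 386074/398097) = -920627*2068/485 + 1267876/(-31299264431/102259176390) = -19627388/5 + 1267876*(-102259176390/31299264431) = -19627388/5 - 129651955524647640/31299264431 = -1262582584725074428/156496322155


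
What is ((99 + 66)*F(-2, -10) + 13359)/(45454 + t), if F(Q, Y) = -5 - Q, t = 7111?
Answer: 12864/52565 ≈ 0.24473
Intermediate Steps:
((99 + 66)*F(-2, -10) + 13359)/(45454 + t) = ((99 + 66)*(-5 - 1*(-2)) + 13359)/(45454 + 7111) = (165*(-5 + 2) + 13359)/52565 = (165*(-3) + 13359)*(1/52565) = (-495 + 13359)*(1/52565) = 12864*(1/52565) = 12864/52565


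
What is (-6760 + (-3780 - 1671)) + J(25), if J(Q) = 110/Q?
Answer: -61033/5 ≈ -12207.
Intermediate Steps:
(-6760 + (-3780 - 1671)) + J(25) = (-6760 + (-3780 - 1671)) + 110/25 = (-6760 - 5451) + 110*(1/25) = -12211 + 22/5 = -61033/5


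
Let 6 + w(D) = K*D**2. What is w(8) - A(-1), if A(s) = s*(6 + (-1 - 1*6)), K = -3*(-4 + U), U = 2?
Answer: 377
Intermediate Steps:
K = 6 (K = -3*(-4 + 2) = -3*(-2) = 6)
A(s) = -s (A(s) = s*(6 + (-1 - 6)) = s*(6 - 7) = s*(-1) = -s)
w(D) = -6 + 6*D**2
w(8) - A(-1) = (-6 + 6*8**2) - (-1)*(-1) = (-6 + 6*64) - 1*1 = (-6 + 384) - 1 = 378 - 1 = 377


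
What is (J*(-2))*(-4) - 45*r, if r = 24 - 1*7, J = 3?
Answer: -741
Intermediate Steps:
r = 17 (r = 24 - 7 = 17)
(J*(-2))*(-4) - 45*r = (3*(-2))*(-4) - 45*17 = -6*(-4) - 765 = 24 - 765 = -741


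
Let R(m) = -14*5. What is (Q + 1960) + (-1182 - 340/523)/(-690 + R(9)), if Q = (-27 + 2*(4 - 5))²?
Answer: 29314737/10460 ≈ 2802.6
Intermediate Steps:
R(m) = -70
Q = 841 (Q = (-27 + 2*(-1))² = (-27 - 2)² = (-29)² = 841)
(Q + 1960) + (-1182 - 340/523)/(-690 + R(9)) = (841 + 1960) + (-1182 - 340/523)/(-690 - 70) = 2801 + (-1182 - 340*1/523)/(-760) = 2801 + (-1182 - 340/523)*(-1/760) = 2801 - 618526/523*(-1/760) = 2801 + 16277/10460 = 29314737/10460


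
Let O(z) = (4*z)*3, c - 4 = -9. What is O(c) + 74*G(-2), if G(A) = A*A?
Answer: 236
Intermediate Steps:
c = -5 (c = 4 - 9 = -5)
O(z) = 12*z
G(A) = A²
O(c) + 74*G(-2) = 12*(-5) + 74*(-2)² = -60 + 74*4 = -60 + 296 = 236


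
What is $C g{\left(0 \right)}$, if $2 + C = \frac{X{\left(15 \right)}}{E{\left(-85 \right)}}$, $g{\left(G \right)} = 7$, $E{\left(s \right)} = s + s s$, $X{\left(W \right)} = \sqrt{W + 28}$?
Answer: $-14 + \frac{\sqrt{43}}{1020} \approx -13.994$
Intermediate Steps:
$X{\left(W \right)} = \sqrt{28 + W}$
$E{\left(s \right)} = s + s^{2}$
$C = -2 + \frac{\sqrt{43}}{7140}$ ($C = -2 + \frac{\sqrt{28 + 15}}{\left(-85\right) \left(1 - 85\right)} = -2 + \frac{\sqrt{43}}{\left(-85\right) \left(-84\right)} = -2 + \frac{\sqrt{43}}{7140} \approx -1.9991$)
$C g{\left(0 \right)} = \left(-2 + \frac{\sqrt{43}}{7140}\right) 7 = -14 + \frac{\sqrt{43}}{1020}$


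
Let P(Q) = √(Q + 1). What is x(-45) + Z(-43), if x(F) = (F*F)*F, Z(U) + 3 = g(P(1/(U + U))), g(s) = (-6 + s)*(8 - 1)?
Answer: -91170 + 7*√7310/86 ≈ -91163.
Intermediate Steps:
P(Q) = √(1 + Q)
g(s) = -42 + 7*s (g(s) = (-6 + s)*7 = -42 + 7*s)
Z(U) = -45 + 7*√(1 + 1/(2*U)) (Z(U) = -3 + (-42 + 7*√(1 + 1/(U + U))) = -3 + (-42 + 7*√(1 + 1/(2*U))) = -45 + 7*√(1 + 1/(2*U)))
x(F) = F³ (x(F) = F²*F = F³)
x(-45) + Z(-43) = (-45)³ + (-45 + 7*√(4 + 2/(-43))/2) = -91125 + (-45 + 7*√(4 + 2*(-1/43))/2) = -91125 + (-45 + 7*√(4 - 2/43)/2) = -91125 + (-45 + 7*√(170/43)/2) = -91125 + (-45 + 7*(√7310/43)/2) = -91125 + (-45 + 7*√7310/86) = -91170 + 7*√7310/86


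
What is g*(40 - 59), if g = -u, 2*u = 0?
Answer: 0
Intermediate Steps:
u = 0 (u = (½)*0 = 0)
g = 0 (g = -1*0 = 0)
g*(40 - 59) = 0*(40 - 59) = 0*(-19) = 0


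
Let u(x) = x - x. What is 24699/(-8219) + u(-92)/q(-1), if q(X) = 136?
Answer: -24699/8219 ≈ -3.0051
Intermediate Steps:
u(x) = 0
24699/(-8219) + u(-92)/q(-1) = 24699/(-8219) + 0/136 = 24699*(-1/8219) + 0*(1/136) = -24699/8219 + 0 = -24699/8219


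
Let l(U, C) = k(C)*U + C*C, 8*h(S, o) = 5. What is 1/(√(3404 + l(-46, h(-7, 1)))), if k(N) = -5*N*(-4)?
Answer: 8*√181081/181081 ≈ 0.018800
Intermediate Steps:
h(S, o) = 5/8 (h(S, o) = (⅛)*5 = 5/8)
k(N) = 20*N
l(U, C) = C² + 20*C*U (l(U, C) = (20*C)*U + C*C = 20*C*U + C² = C² + 20*C*U)
1/(√(3404 + l(-46, h(-7, 1)))) = 1/(√(3404 + 5*(5/8 + 20*(-46))/8)) = 1/(√(3404 + 5*(5/8 - 920)/8)) = 1/(√(3404 + (5/8)*(-7355/8))) = 1/(√(3404 - 36775/64)) = 1/(√(181081/64)) = 1/(√181081/8) = 8*√181081/181081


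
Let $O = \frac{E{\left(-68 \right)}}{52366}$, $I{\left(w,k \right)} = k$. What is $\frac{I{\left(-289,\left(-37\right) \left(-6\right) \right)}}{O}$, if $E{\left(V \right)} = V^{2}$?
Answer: $\frac{2906313}{1156} \approx 2514.1$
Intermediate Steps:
$O = \frac{2312}{26183}$ ($O = \frac{\left(-68\right)^{2}}{52366} = 4624 \cdot \frac{1}{52366} = \frac{2312}{26183} \approx 0.088302$)
$\frac{I{\left(-289,\left(-37\right) \left(-6\right) \right)}}{O} = \frac{\left(-37\right) \left(-6\right)}{\frac{2312}{26183}} = 222 \cdot \frac{26183}{2312} = \frac{2906313}{1156}$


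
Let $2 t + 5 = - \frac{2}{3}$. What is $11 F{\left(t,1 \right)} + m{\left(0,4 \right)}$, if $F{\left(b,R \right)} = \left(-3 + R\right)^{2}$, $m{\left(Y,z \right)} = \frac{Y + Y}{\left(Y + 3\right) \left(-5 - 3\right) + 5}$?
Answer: $44$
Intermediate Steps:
$t = - \frac{17}{6}$ ($t = - \frac{5}{2} + \frac{\left(-2\right) \frac{1}{3}}{2} = - \frac{5}{2} + \frac{1}{2} \left(- \frac{2}{3}\right) = - \frac{5}{2} - \frac{1}{3} = - \frac{17}{6} \approx -2.8333$)
$m{\left(Y,z \right)} = \frac{2 Y}{-19 - 8 Y}$ ($m{\left(Y,z \right)} = \frac{2 Y}{\left(3 + Y\right) \left(-8\right) + 5} = \frac{2 Y}{\left(-24 - 8 Y\right) + 5} = \frac{2 Y}{-19 - 8 Y}$)
$11 F{\left(t,1 \right)} + m{\left(0,4 \right)} = 11 \left(-3 + 1\right)^{2} - \frac{0}{19 + 8 \cdot 0} = 11 \left(-2\right)^{2} - \frac{0}{19 + 0} = 11 \cdot 4 - \frac{0}{19} = 44 - 0 \cdot \frac{1}{19} = 44 + 0 = 44$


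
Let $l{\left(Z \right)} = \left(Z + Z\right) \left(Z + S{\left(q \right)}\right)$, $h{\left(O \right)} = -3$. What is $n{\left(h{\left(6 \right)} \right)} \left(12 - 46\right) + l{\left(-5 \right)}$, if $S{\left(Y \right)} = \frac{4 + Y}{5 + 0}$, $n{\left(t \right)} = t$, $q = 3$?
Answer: $138$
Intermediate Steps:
$S{\left(Y \right)} = \frac{4}{5} + \frac{Y}{5}$ ($S{\left(Y \right)} = \frac{4 + Y}{5} = \left(4 + Y\right) \frac{1}{5} = \frac{4}{5} + \frac{Y}{5}$)
$l{\left(Z \right)} = 2 Z \left(\frac{7}{5} + Z\right)$ ($l{\left(Z \right)} = \left(Z + Z\right) \left(Z + \left(\frac{4}{5} + \frac{1}{5} \cdot 3\right)\right) = 2 Z \left(Z + \left(\frac{4}{5} + \frac{3}{5}\right)\right) = 2 Z \left(Z + \frac{7}{5}\right) = 2 Z \left(\frac{7}{5} + Z\right)$)
$n{\left(h{\left(6 \right)} \right)} \left(12 - 46\right) + l{\left(-5 \right)} = - 3 \left(12 - 46\right) + \frac{2}{5} \left(-5\right) \left(7 + 5 \left(-5\right)\right) = - 3 \left(12 - 46\right) + \frac{2}{5} \left(-5\right) \left(7 - 25\right) = \left(-3\right) \left(-34\right) + \frac{2}{5} \left(-5\right) \left(-18\right) = 102 + 36 = 138$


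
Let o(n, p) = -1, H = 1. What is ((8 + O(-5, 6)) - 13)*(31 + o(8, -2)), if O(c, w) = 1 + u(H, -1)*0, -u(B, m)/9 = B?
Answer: -120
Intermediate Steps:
u(B, m) = -9*B
O(c, w) = 1 (O(c, w) = 1 - 9*1*0 = 1 - 9*0 = 1 + 0 = 1)
((8 + O(-5, 6)) - 13)*(31 + o(8, -2)) = ((8 + 1) - 13)*(31 - 1) = (9 - 13)*30 = -4*30 = -120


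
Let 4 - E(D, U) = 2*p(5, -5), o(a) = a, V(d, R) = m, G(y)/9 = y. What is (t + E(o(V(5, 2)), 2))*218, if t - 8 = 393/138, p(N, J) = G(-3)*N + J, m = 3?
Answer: 1478367/23 ≈ 64277.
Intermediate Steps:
G(y) = 9*y
V(d, R) = 3
p(N, J) = J - 27*N (p(N, J) = (9*(-3))*N + J = -27*N + J = J - 27*N)
E(D, U) = 284 (E(D, U) = 4 - 2*(-5 - 27*5) = 4 - 2*(-5 - 135) = 4 - 2*(-140) = 4 - 1*(-280) = 4 + 280 = 284)
t = 499/46 (t = 8 + 393/138 = 8 + 393*(1/138) = 8 + 131/46 = 499/46 ≈ 10.848)
(t + E(o(V(5, 2)), 2))*218 = (499/46 + 284)*218 = (13563/46)*218 = 1478367/23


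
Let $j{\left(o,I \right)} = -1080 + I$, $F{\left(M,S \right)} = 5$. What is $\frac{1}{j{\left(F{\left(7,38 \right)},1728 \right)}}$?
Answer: $\frac{1}{648} \approx 0.0015432$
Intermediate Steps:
$\frac{1}{j{\left(F{\left(7,38 \right)},1728 \right)}} = \frac{1}{-1080 + 1728} = \frac{1}{648}$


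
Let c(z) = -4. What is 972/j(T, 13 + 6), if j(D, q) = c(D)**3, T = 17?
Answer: -243/16 ≈ -15.188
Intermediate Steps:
j(D, q) = -64 (j(D, q) = (-4)**3 = -64)
972/j(T, 13 + 6) = 972/(-64) = 972*(-1/64) = -243/16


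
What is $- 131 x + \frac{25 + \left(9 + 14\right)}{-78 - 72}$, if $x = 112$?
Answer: $- \frac{366808}{25} \approx -14672.0$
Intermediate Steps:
$- 131 x + \frac{25 + \left(9 + 14\right)}{-78 - 72} = \left(-131\right) 112 + \frac{25 + \left(9 + 14\right)}{-78 - 72} = -14672 + \frac{25 + 23}{-150} = -14672 + 48 \left(- \frac{1}{150}\right) = -14672 - \frac{8}{25} = - \frac{366808}{25}$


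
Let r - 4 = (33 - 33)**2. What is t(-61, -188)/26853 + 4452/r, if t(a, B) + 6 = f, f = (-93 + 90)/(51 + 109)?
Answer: 1593993759/1432160 ≈ 1113.0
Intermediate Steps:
f = -3/160 ≈ -0.018750
t(a, B) = -963/160 (t(a, B) = -6 - 3/160 = -963/160)
r = 4 (r = 4 + (33 - 33)**2 = 4 + 0**2 = 4 + 0 = 4)
t(-61, -188)/26853 + 4452/r = -963/160/26853 + 4452/4 = -963/160*1/26853 + 4452*(1/4) = -321/1432160 + 1113 = 1593993759/1432160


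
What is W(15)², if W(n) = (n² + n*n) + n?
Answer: 216225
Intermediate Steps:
W(n) = n + 2*n² (W(n) = (n² + n²) + n = 2*n² + n = n + 2*n²)
W(15)² = (15*(1 + 2*15))² = (15*(1 + 30))² = (15*31)² = 465² = 216225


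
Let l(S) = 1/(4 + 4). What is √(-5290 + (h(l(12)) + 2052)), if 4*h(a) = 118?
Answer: 3*I*√1426/2 ≈ 56.644*I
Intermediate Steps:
l(S) = ⅛ (l(S) = 1/8 = ⅛)
h(a) = 59/2 (h(a) = (¼)*118 = 59/2)
√(-5290 + (h(l(12)) + 2052)) = √(-5290 + (59/2 + 2052)) = √(-5290 + 4163/2) = √(-6417/2) = 3*I*√1426/2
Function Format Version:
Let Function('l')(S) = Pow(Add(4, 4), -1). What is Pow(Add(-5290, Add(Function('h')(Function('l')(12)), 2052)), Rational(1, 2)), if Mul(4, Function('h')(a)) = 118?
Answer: Mul(Rational(3, 2), I, Pow(1426, Rational(1, 2))) ≈ Mul(56.644, I)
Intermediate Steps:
Function('l')(S) = Rational(1, 8) (Function('l')(S) = Pow(8, -1) = Rational(1, 8))
Function('h')(a) = Rational(59, 2) (Function('h')(a) = Mul(Rational(1, 4), 118) = Rational(59, 2))
Pow(Add(-5290, Add(Function('h')(Function('l')(12)), 2052)), Rational(1, 2)) = Pow(Add(-5290, Add(Rational(59, 2), 2052)), Rational(1, 2)) = Pow(Add(-5290, Rational(4163, 2)), Rational(1, 2)) = Pow(Rational(-6417, 2), Rational(1, 2)) = Mul(Rational(3, 2), I, Pow(1426, Rational(1, 2)))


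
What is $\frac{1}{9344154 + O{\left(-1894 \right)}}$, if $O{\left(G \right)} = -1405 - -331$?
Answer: $\frac{1}{9343080} \approx 1.0703 \cdot 10^{-7}$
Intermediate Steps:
$O{\left(G \right)} = -1074$ ($O{\left(G \right)} = -1405 + 331 = -1074$)
$\frac{1}{9344154 + O{\left(-1894 \right)}} = \frac{1}{9344154 - 1074} = \frac{1}{9343080}$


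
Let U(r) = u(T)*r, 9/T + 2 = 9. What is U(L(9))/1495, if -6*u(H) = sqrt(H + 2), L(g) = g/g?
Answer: -sqrt(161)/62790 ≈ -0.00020208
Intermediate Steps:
T = 9/7 (T = 9/(-2 + 9) = 9/7 ≈ 1.2857)
L(g) = 1
u(H) = -sqrt(2 + H)/6 (u(H) = -sqrt(H + 2)/6 = -sqrt(2 + H)/6)
U(r) = -r*sqrt(161)/42 (U(r) = (-sqrt(2 + 9/7)/6)*r = (-sqrt(161)/42)*r = -r*sqrt(161)/42)
U(L(9))/1495 = -1/42*1*sqrt(161)/1495 = -sqrt(161)/42*(1/1495) = -sqrt(161)/62790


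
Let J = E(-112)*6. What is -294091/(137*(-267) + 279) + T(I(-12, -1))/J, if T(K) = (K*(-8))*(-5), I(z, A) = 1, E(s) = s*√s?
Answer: 294091/36300 + 5*I*√7/2352 ≈ 8.1017 + 0.0056245*I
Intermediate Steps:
E(s) = s^(3/2)
J = -2688*I*√7 (J = (-112)^(3/2)*6 = -448*I*√7*6 = -2688*I*√7 ≈ -7111.8*I)
T(K) = 40*K (T(K) = -8*K*(-5) = 40*K)
-294091/(137*(-267) + 279) + T(I(-12, -1))/J = -294091/(137*(-267) + 279) + (40*1)/((-2688*I*√7)) = -294091/(-36579 + 279) + 40*(I*√7/18816) = -294091/(-36300) + 5*I*√7/2352 = -294091*(-1/36300) + 5*I*√7/2352 = 294091/36300 + 5*I*√7/2352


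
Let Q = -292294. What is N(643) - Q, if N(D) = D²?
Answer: 705743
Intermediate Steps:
N(643) - Q = 643² - 1*(-292294) = 413449 + 292294 = 705743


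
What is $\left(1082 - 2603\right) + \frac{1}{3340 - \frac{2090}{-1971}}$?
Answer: $- \frac{10016132859}{6585230} \approx -1521.0$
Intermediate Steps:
$\left(1082 - 2603\right) + \frac{1}{3340 - \frac{2090}{-1971}} = -1521 + \frac{1}{3340 - - \frac{2090}{1971}} = -1521 + \frac{1}{3340 + \frac{2090}{1971}} = -1521 + \frac{1}{\frac{6585230}{1971}} = -1521 + \frac{1971}{6585230} = - \frac{10016132859}{6585230}$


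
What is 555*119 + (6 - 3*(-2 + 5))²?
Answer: 66054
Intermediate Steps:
555*119 + (6 - 3*(-2 + 5))² = 66045 + (6 - 3*3)² = 66045 + (6 - 9)² = 66045 + (-3)² = 66045 + 9 = 66054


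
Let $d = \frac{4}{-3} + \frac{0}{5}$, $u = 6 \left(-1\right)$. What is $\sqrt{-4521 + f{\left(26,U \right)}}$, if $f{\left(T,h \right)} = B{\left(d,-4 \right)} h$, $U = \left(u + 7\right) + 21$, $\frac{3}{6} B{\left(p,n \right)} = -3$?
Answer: $3 i \sqrt{517} \approx 68.213 i$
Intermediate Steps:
$u = -6$
$d = - \frac{4}{3}$ ($d = 4 \left(- \frac{1}{3}\right) + 0 \cdot \frac{1}{5} = - \frac{4}{3} + 0 = - \frac{4}{3} \approx -1.3333$)
$B{\left(p,n \right)} = -6$ ($B{\left(p,n \right)} = 2 \left(-3\right) = -6$)
$U = 22$ ($U = \left(-6 + 7\right) + 21 = 1 + 21 = 22$)
$f{\left(T,h \right)} = - 6 h$
$\sqrt{-4521 + f{\left(26,U \right)}} = \sqrt{-4521 - 132} = \sqrt{-4653} = 3 i \sqrt{517}$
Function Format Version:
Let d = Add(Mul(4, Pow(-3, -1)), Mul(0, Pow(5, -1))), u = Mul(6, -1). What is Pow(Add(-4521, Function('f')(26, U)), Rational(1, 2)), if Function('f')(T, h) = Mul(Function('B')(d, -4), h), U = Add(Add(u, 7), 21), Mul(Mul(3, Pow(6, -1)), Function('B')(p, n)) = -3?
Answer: Mul(3, I, Pow(517, Rational(1, 2))) ≈ Mul(68.213, I)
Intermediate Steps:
u = -6
d = Rational(-4, 3) (d = Add(Mul(4, Rational(-1, 3)), Mul(0, Rational(1, 5))) = Add(Rational(-4, 3), 0) = Rational(-4, 3) ≈ -1.3333)
Function('B')(p, n) = -6 (Function('B')(p, n) = Mul(2, -3) = -6)
U = 22 (U = Add(Add(-6, 7), 21) = Add(1, 21) = 22)
Function('f')(T, h) = Mul(-6, h)
Pow(Add(-4521, Function('f')(26, U)), Rational(1, 2)) = Pow(Add(-4521, Mul(-6, 22)), Rational(1, 2)) = Pow(Add(-4521, -132), Rational(1, 2)) = Pow(-4653, Rational(1, 2)) = Mul(3, I, Pow(517, Rational(1, 2)))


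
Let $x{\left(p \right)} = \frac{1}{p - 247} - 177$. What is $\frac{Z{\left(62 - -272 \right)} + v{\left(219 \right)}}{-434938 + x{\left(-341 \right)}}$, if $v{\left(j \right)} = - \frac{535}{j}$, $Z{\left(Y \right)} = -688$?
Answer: $\frac{29636572}{18676876333} \approx 0.0015868$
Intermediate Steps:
$x{\left(p \right)} = -177 + \frac{1}{-247 + p}$ ($x{\left(p \right)} = \frac{1}{-247 + p} - 177 = -177 + \frac{1}{-247 + p}$)
$\frac{Z{\left(62 - -272 \right)} + v{\left(219 \right)}}{-434938 + x{\left(-341 \right)}} = \frac{-688 - \frac{535}{219}}{-434938 + \frac{43720 - -60357}{-247 - 341}} = \frac{-688 - \frac{535}{219}}{-434938 + \frac{43720 + 60357}{-588}} = \frac{-688 - \frac{535}{219}}{-434938 - \frac{104077}{588}} = - \frac{151207}{219 \left(-434938 - \frac{104077}{588}\right)} = - \frac{151207}{219 \left(- \frac{255847621}{588}\right)} = \left(- \frac{151207}{219}\right) \left(- \frac{588}{255847621}\right) = \frac{29636572}{18676876333}$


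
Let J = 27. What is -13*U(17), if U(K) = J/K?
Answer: -351/17 ≈ -20.647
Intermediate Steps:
U(K) = 27/K
-13*U(17) = -351/17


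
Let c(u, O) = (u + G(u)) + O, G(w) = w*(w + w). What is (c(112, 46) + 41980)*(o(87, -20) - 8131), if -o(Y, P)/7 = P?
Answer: -537202966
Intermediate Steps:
o(Y, P) = -7*P
G(w) = 2*w² (G(w) = w*(2*w) = 2*w²)
c(u, O) = O + u + 2*u² (c(u, O) = (u + 2*u²) + O = O + u + 2*u²)
(c(112, 46) + 41980)*(o(87, -20) - 8131) = ((46 + 112 + 2*112²) + 41980)*(-7*(-20) - 8131) = ((46 + 112 + 2*12544) + 41980)*(140 - 8131) = ((46 + 112 + 25088) + 41980)*(-7991) = (25246 + 41980)*(-7991) = 67226*(-7991) = -537202966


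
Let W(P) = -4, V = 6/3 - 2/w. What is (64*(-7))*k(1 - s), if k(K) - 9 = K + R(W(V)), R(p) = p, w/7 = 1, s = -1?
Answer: -3136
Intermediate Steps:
w = 7 (w = 7*1 = 7)
V = 12/7 (V = 6/3 - 2/7 = 6*(1/3) - 2*1/7 = 2 - 2/7 = 12/7 ≈ 1.7143)
k(K) = 5 + K (k(K) = 9 + (K - 4) = 9 + (-4 + K) = 5 + K)
(64*(-7))*k(1 - s) = (64*(-7))*(5 + (1 - 1*(-1))) = -448*(5 + (1 + 1)) = -448*(5 + 2) = -448*7 = -3136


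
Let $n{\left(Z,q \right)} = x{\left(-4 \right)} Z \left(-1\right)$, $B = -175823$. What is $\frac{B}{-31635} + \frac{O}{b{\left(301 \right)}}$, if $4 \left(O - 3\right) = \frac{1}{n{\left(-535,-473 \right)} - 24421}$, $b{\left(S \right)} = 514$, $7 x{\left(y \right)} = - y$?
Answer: $\frac{20362159063637}{3659823539640} \approx 5.5637$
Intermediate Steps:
$x{\left(y \right)} = - \frac{y}{7}$ ($x{\left(y \right)} = \frac{\left(-1\right) y}{7} = - \frac{y}{7}$)
$n{\left(Z,q \right)} = - \frac{4 Z}{7}$ ($n{\left(Z,q \right)} = \left(- \frac{1}{7}\right) \left(-4\right) Z \left(-1\right) = \frac{4 Z}{7} \left(-1\right) = - \frac{4 Z}{7}$)
$O = \frac{2025677}{675228}$ ($O = 3 + \frac{1}{4 \left(\left(- \frac{4}{7}\right) \left(-535\right) - 24421\right)} = 3 + \frac{1}{4 \left(\frac{2140}{7} - 24421\right)} = 3 + \frac{1}{4 \left(- \frac{168807}{7}\right)} = 3 + \frac{1}{4} \left(- \frac{7}{168807}\right) = 3 - \frac{7}{675228} = \frac{2025677}{675228} \approx 3.0$)
$\frac{B}{-31635} + \frac{O}{b{\left(301 \right)}} = - \frac{175823}{-31635} + \frac{2025677}{675228 \cdot 514} = \left(-175823\right) \left(- \frac{1}{31635}\right) + \frac{2025677}{675228} \cdot \frac{1}{514} = \frac{175823}{31635} + \frac{2025677}{347067192} = \frac{20362159063637}{3659823539640}$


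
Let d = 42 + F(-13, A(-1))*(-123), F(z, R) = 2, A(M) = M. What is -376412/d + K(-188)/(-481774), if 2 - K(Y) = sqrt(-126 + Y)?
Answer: 22668189310/12285237 + I*sqrt(314)/481774 ≈ 1845.2 + 3.6781e-5*I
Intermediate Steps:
K(Y) = 2 - sqrt(-126 + Y)
d = -204 (d = 42 + 2*(-123) = 42 - 246 = -204)
-376412/d + K(-188)/(-481774) = -376412/(-204) + (2 - sqrt(-126 - 188))/(-481774) = -376412*(-1/204) + (2 - sqrt(-314))*(-1/481774) = 94103/51 + (2 - I*sqrt(314))*(-1/481774) = 94103/51 + (-1/240887 + I*sqrt(314)/481774) = 22668189310/12285237 + I*sqrt(314)/481774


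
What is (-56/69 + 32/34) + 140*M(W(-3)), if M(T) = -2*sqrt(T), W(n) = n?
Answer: 152/1173 - 280*I*sqrt(3) ≈ 0.12958 - 484.97*I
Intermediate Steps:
(-56/69 + 32/34) + 140*M(W(-3)) = (-56/69 + 32/34) + 140*(-2*I*sqrt(3)) = (-56*1/69 + 32*(1/34)) + 140*(-2*I*sqrt(3)) = (-56/69 + 16/17) + 140*(-2*I*sqrt(3)) = 152/1173 - 280*I*sqrt(3)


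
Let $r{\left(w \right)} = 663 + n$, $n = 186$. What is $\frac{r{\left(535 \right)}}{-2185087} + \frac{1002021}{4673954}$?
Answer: $\frac{2185534873881}{10212996123998} \approx 0.214$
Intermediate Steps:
$r{\left(w \right)} = 849$ ($r{\left(w \right)} = 663 + 186 = 849$)
$\frac{r{\left(535 \right)}}{-2185087} + \frac{1002021}{4673954} = \frac{849}{-2185087} + \frac{1002021}{4673954} = 849 \left(- \frac{1}{2185087}\right) + 1002021 \cdot \frac{1}{4673954} = - \frac{849}{2185087} + \frac{1002021}{4673954} = \frac{2185534873881}{10212996123998}$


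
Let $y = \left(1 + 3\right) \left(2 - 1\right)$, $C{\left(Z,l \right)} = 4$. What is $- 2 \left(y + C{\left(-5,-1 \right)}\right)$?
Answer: $-16$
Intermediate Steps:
$y = 4$ ($y = 4 \cdot 1 = 4$)
$- 2 \left(y + C{\left(-5,-1 \right)}\right) = - 2 \left(4 + 4\right) = \left(-2\right) 8 = -16$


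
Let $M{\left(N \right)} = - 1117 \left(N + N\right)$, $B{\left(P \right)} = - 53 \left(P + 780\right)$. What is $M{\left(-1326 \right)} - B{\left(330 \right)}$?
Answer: $3021114$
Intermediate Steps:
$B{\left(P \right)} = -41340 - 53 P$ ($B{\left(P \right)} = - 53 \left(780 + P\right) = -41340 - 53 P$)
$M{\left(N \right)} = - 2234 N$ ($M{\left(N \right)} = - 1117 \cdot 2 N = - 2234 N$)
$M{\left(-1326 \right)} - B{\left(330 \right)} = \left(-2234\right) \left(-1326\right) - \left(-41340 - 17490\right) = 2962284 - \left(-41340 - 17490\right) = 2962284 - -58830 = 2962284 + 58830 = 3021114$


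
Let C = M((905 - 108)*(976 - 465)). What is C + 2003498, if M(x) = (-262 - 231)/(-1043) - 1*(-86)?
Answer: 2089738605/1043 ≈ 2.0036e+6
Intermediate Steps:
M(x) = 90191/1043 (M(x) = -493*(-1/1043) + 86 = 493/1043 + 86 = 90191/1043)
C = 90191/1043 ≈ 86.473
C + 2003498 = 90191/1043 + 2003498 = 2089738605/1043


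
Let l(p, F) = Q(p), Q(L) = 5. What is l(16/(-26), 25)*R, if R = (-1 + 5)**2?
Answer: 80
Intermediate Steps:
R = 16 (R = 4**2 = 16)
l(p, F) = 5
l(16/(-26), 25)*R = 5*16 = 80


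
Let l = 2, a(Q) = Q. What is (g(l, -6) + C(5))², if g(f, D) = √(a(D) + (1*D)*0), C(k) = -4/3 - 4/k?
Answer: (32 - 15*I*√6)²/225 ≈ -1.4489 - 10.451*I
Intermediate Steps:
C(k) = -4/3 - 4/k (C(k) = -4*⅓ - 4/k = -4/3 - 4/k)
g(f, D) = √D (g(f, D) = √(D + (1*D)*0) = √(D + D*0) = √(D + 0) = √D)
(g(l, -6) + C(5))² = (√(-6) + (-4/3 - 4/5))² = (I*√6 + (-4/3 - 4*⅕))² = (I*√6 + (-4/3 - ⅘))² = (I*√6 - 32/15)² = (-32/15 + I*√6)²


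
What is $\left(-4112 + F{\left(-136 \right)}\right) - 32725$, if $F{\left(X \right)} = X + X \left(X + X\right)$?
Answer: $19$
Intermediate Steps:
$F{\left(X \right)} = X + 2 X^{2}$ ($F{\left(X \right)} = X + X 2 X = X + 2 X^{2}$)
$\left(-4112 + F{\left(-136 \right)}\right) - 32725 = \left(-4112 - 136 \left(1 + 2 \left(-136\right)\right)\right) - 32725 = \left(-4112 - 136 \left(1 - 272\right)\right) - 32725 = \left(-4112 - -36856\right) - 32725 = \left(-4112 + 36856\right) - 32725 = 32744 - 32725 = 19$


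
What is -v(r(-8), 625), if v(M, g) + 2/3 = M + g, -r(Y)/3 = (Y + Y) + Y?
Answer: -2089/3 ≈ -696.33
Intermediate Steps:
r(Y) = -9*Y (r(Y) = -3*((Y + Y) + Y) = -3*(2*Y + Y) = -9*Y)
v(M, g) = -⅔ + M + g (v(M, g) = -⅔ + (M + g) = -⅔ + M + g)
-v(r(-8), 625) = -(-⅔ - 9*(-8) + 625) = -(-⅔ + 72 + 625) = -1*2089/3 = -2089/3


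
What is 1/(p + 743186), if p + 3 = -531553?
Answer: 1/211630 ≈ 4.7252e-6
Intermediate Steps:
p = -531556 (p = -3 - 531553 = -531556)
1/(p + 743186) = 1/(-531556 + 743186) = 1/211630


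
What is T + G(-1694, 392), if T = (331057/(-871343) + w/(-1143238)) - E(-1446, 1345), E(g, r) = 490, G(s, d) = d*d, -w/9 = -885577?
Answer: 152577328854762551/996152428634 ≈ 1.5317e+5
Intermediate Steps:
w = 7970193 (w = -9*(-885577) = 7970193)
G(s, d) = d²
T = -495437938852425/996152428634 (T = (331057/(-871343) + 7970193/(-1143238)) - 1*490 = (331057*(-1/871343) + 7970193*(-1/1143238)) - 490 = (-331057/871343 - 7970193/1143238) - 490 = -7323248821765/996152428634 - 490 = -495437938852425/996152428634 ≈ -497.35)
T + G(-1694, 392) = -495437938852425/996152428634 + 392² = -495437938852425/996152428634 + 153664 = 152577328854762551/996152428634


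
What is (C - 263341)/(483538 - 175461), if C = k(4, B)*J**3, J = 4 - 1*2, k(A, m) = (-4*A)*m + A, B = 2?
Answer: -263565/308077 ≈ -0.85552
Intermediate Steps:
k(A, m) = A - 4*A*m (k(A, m) = -4*A*m + A = A - 4*A*m)
J = 2 (J = 4 - 2 = 2)
C = -224 (C = (4*(1 - 4*2))*2**3 = (4*(1 - 8))*8 = (4*(-7))*8 = -28*8 = -224)
(C - 263341)/(483538 - 175461) = (-224 - 263341)/(483538 - 175461) = -263565/308077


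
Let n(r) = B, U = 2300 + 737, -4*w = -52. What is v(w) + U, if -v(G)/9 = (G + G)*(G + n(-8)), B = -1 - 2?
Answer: 697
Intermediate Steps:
w = 13 (w = -¼*(-52) = 13)
U = 3037
B = -3
n(r) = -3
v(G) = -18*G*(-3 + G) (v(G) = -9*(G + G)*(G - 3) = -9*2*G*(-3 + G) = -18*G*(-3 + G))
v(w) + U = 18*13*(3 - 1*13) + 3037 = 18*13*(3 - 13) + 3037 = 18*13*(-10) + 3037 = -2340 + 3037 = 697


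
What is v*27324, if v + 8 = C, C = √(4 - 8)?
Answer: -218592 + 54648*I ≈ -2.1859e+5 + 54648.0*I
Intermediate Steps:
C = 2*I (C = √(-4) = 2*I ≈ 2.0*I)
v = -8 + 2*I ≈ -8.0 + 2.0*I
v*27324 = (-8 + 2*I)*27324 = -218592 + 54648*I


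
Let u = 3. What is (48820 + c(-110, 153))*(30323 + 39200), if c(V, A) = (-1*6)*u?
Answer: 3392861446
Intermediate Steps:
c(V, A) = -18 (c(V, A) = -1*6*3 = -6*3 = -18)
(48820 + c(-110, 153))*(30323 + 39200) = (48820 - 18)*(30323 + 39200) = 48802*69523 = 3392861446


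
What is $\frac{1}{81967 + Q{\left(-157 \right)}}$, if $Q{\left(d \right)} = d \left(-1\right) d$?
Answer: $\frac{1}{57318} \approx 1.7447 \cdot 10^{-5}$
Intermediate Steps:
$Q{\left(d \right)} = - d^{2}$ ($Q{\left(d \right)} = - d d = - d^{2}$)
$\frac{1}{81967 + Q{\left(-157 \right)}} = \frac{1}{81967 - \left(-157\right)^{2}} = \frac{1}{81967 - 24649} = \frac{1}{57318}$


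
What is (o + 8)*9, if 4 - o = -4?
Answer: 144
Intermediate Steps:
o = 8 (o = 4 - 1*(-4) = 4 + 4 = 8)
(o + 8)*9 = (8 + 8)*9 = 16*9 = 144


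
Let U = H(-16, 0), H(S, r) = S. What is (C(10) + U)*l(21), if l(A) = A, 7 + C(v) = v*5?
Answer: 567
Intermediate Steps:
U = -16
C(v) = -7 + 5*v (C(v) = -7 + v*5 = -7 + 5*v)
(C(10) + U)*l(21) = ((-7 + 5*10) - 16)*21 = ((-7 + 50) - 16)*21 = (43 - 16)*21 = 27*21 = 567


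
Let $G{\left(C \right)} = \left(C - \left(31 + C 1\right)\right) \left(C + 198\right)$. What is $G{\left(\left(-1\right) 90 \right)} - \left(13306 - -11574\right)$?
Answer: $-28228$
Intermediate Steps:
$G{\left(C \right)} = -6138 - 31 C$ ($G{\left(C \right)} = \left(C - \left(31 + C\right)\right) \left(198 + C\right) = - 31 \left(198 + C\right) = -6138 - 31 C$)
$G{\left(\left(-1\right) 90 \right)} - \left(13306 - -11574\right) = \left(-6138 - 31 \left(\left(-1\right) 90\right)\right) - \left(13306 - -11574\right) = \left(-6138 - -2790\right) - \left(13306 + 11574\right) = \left(-6138 + 2790\right) - 24880 = -3348 - 24880 = -28228$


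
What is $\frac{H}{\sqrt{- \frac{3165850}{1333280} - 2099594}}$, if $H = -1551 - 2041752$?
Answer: $\frac{8173212 i \sqrt{2332698233479861}}{279934985417} \approx 1410.1 i$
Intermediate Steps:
$H = -2043303$ ($H = -1551 - 2041752 = -2043303$)
$\frac{H}{\sqrt{- \frac{3165850}{1333280} - 2099594}} = - \frac{2043303}{\sqrt{- \frac{3165850}{1333280} - 2099594}} = - \frac{2043303}{\sqrt{\left(-3165850\right) \frac{1}{1333280} - 2099594}} = - \frac{2043303}{\sqrt{- \frac{316585}{133328} - 2099594}} = - \frac{2043303}{\sqrt{- \frac{279934985417}{133328}}} = - \frac{2043303}{\frac{1}{33332} i \sqrt{2332698233479861}} = - 2043303 \left(- \frac{4 i \sqrt{2332698233479861}}{279934985417}\right) = \frac{8173212 i \sqrt{2332698233479861}}{279934985417}$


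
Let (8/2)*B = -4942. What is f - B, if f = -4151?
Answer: -5831/2 ≈ -2915.5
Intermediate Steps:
B = -2471/2 (B = (¼)*(-4942) = -2471/2 ≈ -1235.5)
f - B = -4151 - 1*(-2471/2) = -4151 + 2471/2 = -5831/2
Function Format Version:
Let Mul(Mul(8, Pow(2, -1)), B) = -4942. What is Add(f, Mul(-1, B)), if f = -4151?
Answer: Rational(-5831, 2) ≈ -2915.5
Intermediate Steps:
B = Rational(-2471, 2) (B = Mul(Rational(1, 4), -4942) = Rational(-2471, 2) ≈ -1235.5)
Add(f, Mul(-1, B)) = Add(-4151, Mul(-1, Rational(-2471, 2))) = Add(-4151, Rational(2471, 2)) = Rational(-5831, 2)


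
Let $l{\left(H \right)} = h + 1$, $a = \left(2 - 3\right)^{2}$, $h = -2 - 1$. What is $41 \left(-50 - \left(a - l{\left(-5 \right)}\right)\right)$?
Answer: $-2173$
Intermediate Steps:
$h = -3$ ($h = -2 - 1 = -3$)
$a = 1$ ($a = \left(-1\right)^{2} = 1$)
$l{\left(H \right)} = -2$ ($l{\left(H \right)} = -3 + 1 = -2$)
$41 \left(-50 - \left(a - l{\left(-5 \right)}\right)\right) = 41 \left(-50 - 3\right) = 41 \left(-53\right) = -2173$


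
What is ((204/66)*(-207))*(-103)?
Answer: 724914/11 ≈ 65901.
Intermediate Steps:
((204/66)*(-207))*(-103) = ((204*(1/66))*(-207))*(-103) = ((34/11)*(-207))*(-103) = -7038/11*(-103) = 724914/11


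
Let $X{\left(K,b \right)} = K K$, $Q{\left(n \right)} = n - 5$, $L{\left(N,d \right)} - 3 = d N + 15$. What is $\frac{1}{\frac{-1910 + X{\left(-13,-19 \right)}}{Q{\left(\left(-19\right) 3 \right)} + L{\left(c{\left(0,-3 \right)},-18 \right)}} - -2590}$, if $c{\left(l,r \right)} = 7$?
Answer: $\frac{170}{442041} \approx 0.00038458$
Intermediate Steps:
$L{\left(N,d \right)} = 18 + N d$ ($L{\left(N,d \right)} = 3 + \left(d N + 15\right) = 3 + \left(N d + 15\right) = 3 + \left(15 + N d\right) = 18 + N d$)
$Q{\left(n \right)} = -5 + n$
$X{\left(K,b \right)} = K^{2}$
$\frac{1}{\frac{-1910 + X{\left(-13,-19 \right)}}{Q{\left(\left(-19\right) 3 \right)} + L{\left(c{\left(0,-3 \right)},-18 \right)}} - -2590} = \frac{1}{\frac{-1910 + \left(-13\right)^{2}}{\left(-5 - 57\right) + \left(18 + 7 \left(-18\right)\right)} - -2590} = \frac{1}{\frac{-1910 + 169}{\left(-5 - 57\right) + \left(18 - 126\right)} + 2590} = \frac{1}{- \frac{1741}{-62 - 108} + 2590} = \frac{1}{- \frac{1741}{-170} + 2590} = \frac{1}{\left(-1741\right) \left(- \frac{1}{170}\right) + 2590} = \frac{1}{\frac{1741}{170} + 2590} = \frac{1}{\frac{442041}{170}} = \frac{170}{442041}$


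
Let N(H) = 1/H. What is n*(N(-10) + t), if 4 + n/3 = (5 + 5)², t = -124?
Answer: -178704/5 ≈ -35741.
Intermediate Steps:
N(H) = 1/H
n = 288 (n = -12 + 3*(5 + 5)² = -12 + 3*10² = -12 + 3*100 = -12 + 300 = 288)
n*(N(-10) + t) = 288*(1/(-10) - 124) = 288*(-⅒ - 124) = 288*(-1241/10) = -178704/5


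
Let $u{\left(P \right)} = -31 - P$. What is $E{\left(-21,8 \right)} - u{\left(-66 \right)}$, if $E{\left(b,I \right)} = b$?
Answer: $-56$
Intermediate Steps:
$E{\left(-21,8 \right)} - u{\left(-66 \right)} = -21 - \left(-31 - -66\right) = -21 - \left(-31 + 66\right) = -21 - 35 = -56$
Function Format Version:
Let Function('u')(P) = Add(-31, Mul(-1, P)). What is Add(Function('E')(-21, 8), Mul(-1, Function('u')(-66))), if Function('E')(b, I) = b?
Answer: -56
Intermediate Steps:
Add(Function('E')(-21, 8), Mul(-1, Function('u')(-66))) = Add(-21, Mul(-1, Add(-31, Mul(-1, -66)))) = Add(-21, Mul(-1, Add(-31, 66))) = Add(-21, Mul(-1, 35)) = Add(-21, -35) = -56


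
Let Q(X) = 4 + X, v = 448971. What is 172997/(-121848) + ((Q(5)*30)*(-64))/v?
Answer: -26592056509/18235406136 ≈ -1.4583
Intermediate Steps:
172997/(-121848) + ((Q(5)*30)*(-64))/v = 172997/(-121848) + (((4 + 5)*30)*(-64))/448971 = 172997*(-1/121848) + ((9*30)*(-64))*(1/448971) = -172997/121848 + (270*(-64))*(1/448971) = -172997/121848 - 17280*1/448971 = -172997/121848 - 5760/149657 = -26592056509/18235406136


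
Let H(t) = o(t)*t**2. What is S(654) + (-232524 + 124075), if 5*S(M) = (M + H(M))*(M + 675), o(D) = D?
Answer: 371756531777/5 ≈ 7.4351e+10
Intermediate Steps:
H(t) = t**3 (H(t) = t*t**2 = t**3)
S(M) = (675 + M)*(M + M**3)/5 (S(M) = ((M + M**3)*(M + 675))/5 = ((M + M**3)*(675 + M))/5 = ((675 + M)*(M + M**3))/5 = (675 + M)*(M + M**3)/5)
S(654) + (-232524 + 124075) = (1/5)*654*(675 + 654 + 654**3 + 675*654**2) + (-232524 + 124075) = (1/5)*654*(675 + 654 + 279726264 + 675*427716) - 108449 = (1/5)*654*(675 + 654 + 279726264 + 288708300) - 108449 = (1/5)*654*568435893 - 108449 = 371757074022/5 - 108449 = 371756531777/5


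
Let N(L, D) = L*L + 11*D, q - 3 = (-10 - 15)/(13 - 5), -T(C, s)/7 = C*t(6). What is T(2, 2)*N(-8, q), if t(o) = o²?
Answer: -31563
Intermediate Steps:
T(C, s) = -252*C (T(C, s) = -7*C*6² = -7*C*36 = -252*C)
q = -⅛ (q = 3 + (-10 - 15)/(13 - 5) = 3 - 25/8 = -⅛ ≈ -0.12500)
N(L, D) = L² + 11*D
T(2, 2)*N(-8, q) = (-252*2)*((-8)² + 11*(-⅛)) = -504*(64 - 11/8) = -504*501/8 = -31563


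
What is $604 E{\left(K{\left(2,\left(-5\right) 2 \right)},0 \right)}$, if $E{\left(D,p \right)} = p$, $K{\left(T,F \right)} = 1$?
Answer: $0$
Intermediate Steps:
$604 E{\left(K{\left(2,\left(-5\right) 2 \right)},0 \right)} = 604 \cdot 0 = 0$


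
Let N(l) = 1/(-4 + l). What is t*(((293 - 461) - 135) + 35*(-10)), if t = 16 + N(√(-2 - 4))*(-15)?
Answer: -134518/11 - 9795*I*√6/22 ≈ -12229.0 - 1090.6*I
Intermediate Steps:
t = 16 - 15/(-4 + I*√6) (t = 16 - 15/(-4 + √(-2 - 4)) = 16 - 15/(-4 + √(-6)) = 16 - 15/(-4 + I*√6) ≈ 18.727 + 1.6701*I)
t*(((293 - 461) - 135) + 35*(-10)) = (206/11 + 15*I*√6/22)*(((293 - 461) - 135) + 35*(-10)) = (206/11 + 15*I*√6/22)*((-168 - 135) - 350) = (206/11 + 15*I*√6/22)*(-303 - 350) = (206/11 + 15*I*√6/22)*(-653) = -134518/11 - 9795*I*√6/22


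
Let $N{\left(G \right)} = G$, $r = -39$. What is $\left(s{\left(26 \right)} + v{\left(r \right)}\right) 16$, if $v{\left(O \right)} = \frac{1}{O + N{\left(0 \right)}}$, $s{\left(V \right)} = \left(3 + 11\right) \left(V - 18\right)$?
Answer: $\frac{69872}{39} \approx 1791.6$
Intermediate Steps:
$s{\left(V \right)} = -252 + 14 V$ ($s{\left(V \right)} = 14 \left(-18 + V\right) = -252 + 14 V$)
$v{\left(O \right)} = \frac{1}{O}$ ($v{\left(O \right)} = \frac{1}{O + 0} = \frac{1}{O}$)
$\left(s{\left(26 \right)} + v{\left(r \right)}\right) 16 = \left(\left(-252 + 14 \cdot 26\right) + \frac{1}{-39}\right) 16 = \left(\left(-252 + 364\right) - \frac{1}{39}\right) 16 = \left(112 - \frac{1}{39}\right) 16 = \frac{4367}{39} \cdot 16 = \frac{69872}{39}$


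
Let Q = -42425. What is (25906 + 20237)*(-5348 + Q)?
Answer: -2204389539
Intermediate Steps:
(25906 + 20237)*(-5348 + Q) = (25906 + 20237)*(-5348 - 42425) = 46143*(-47773) = -2204389539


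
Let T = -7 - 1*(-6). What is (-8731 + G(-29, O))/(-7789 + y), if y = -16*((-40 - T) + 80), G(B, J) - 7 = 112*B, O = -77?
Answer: 11972/8445 ≈ 1.4176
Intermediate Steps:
T = -1 (T = -7 + 6 = -1)
G(B, J) = 7 + 112*B
y = -656 (y = -16*((-40 - 1*(-1)) + 80) = -16*((-40 + 1) + 80) = -16*(-39 + 80) = -16*41 = -656)
(-8731 + G(-29, O))/(-7789 + y) = (-8731 + (7 + 112*(-29)))/(-7789 - 656) = (-8731 + (7 - 3248))/(-8445) = (-8731 - 3241)*(-1/8445) = -11972*(-1/8445) = 11972/8445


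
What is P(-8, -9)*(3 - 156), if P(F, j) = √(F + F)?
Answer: -612*I ≈ -612.0*I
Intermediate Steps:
P(F, j) = √2*√F (P(F, j) = √(2*F) = √2*√F)
P(-8, -9)*(3 - 156) = (√2*√(-8))*(3 - 156) = (√2*(2*I*√2))*(-153) = (4*I)*(-153) = -612*I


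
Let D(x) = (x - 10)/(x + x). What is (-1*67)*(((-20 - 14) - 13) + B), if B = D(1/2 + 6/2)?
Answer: 44957/14 ≈ 3211.2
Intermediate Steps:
D(x) = (-10 + x)/(2*x) (D(x) = (-10 + x)/((2*x)) = (-10 + x)*(1/(2*x)) = (-10 + x)/(2*x))
B = -13/14 (B = (-10 + (1/2 + 6/2))/(2*(1/2 + 6/2)) = (-10 + (1*(½) + 6*(½)))/(2*(1*(½) + 6*(½))) = (-10 + (½ + 3))/(2*(½ + 3)) = (-10 + 7/2)/(2*(7/2)) = (½)*(2/7)*(-13/2) = -13/14 ≈ -0.92857)
(-1*67)*(((-20 - 14) - 13) + B) = (-1*67)*(((-20 - 14) - 13) - 13/14) = -67*((-34 - 13) - 13/14) = -67*(-47 - 13/14) = -67*(-671/14) = 44957/14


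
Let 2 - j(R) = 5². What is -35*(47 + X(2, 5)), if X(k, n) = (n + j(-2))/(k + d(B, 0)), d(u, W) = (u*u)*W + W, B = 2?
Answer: -1330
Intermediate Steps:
d(u, W) = W + W*u² (d(u, W) = u²*W + W = W*u² + W = W + W*u²)
j(R) = -23 (j(R) = 2 - 1*5² = 2 - 1*25 = 2 - 25 = -23)
X(k, n) = (-23 + n)/k (X(k, n) = (n - 23)/(k + 0*(1 + 2²)) = (-23 + n)/(k + 0*(1 + 4)) = (-23 + n)/(k + 0*5) = (-23 + n)/(k + 0) = (-23 + n)/k)
-35*(47 + X(2, 5)) = -35*(47 + (-23 + 5)/2) = -35*(47 + (½)*(-18)) = -35*(47 - 9) = -35*38 = -1330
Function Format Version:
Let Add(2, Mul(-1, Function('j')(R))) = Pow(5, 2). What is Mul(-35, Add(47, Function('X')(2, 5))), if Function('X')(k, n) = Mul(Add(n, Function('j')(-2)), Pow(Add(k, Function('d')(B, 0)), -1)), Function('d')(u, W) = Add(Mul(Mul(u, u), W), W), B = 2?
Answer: -1330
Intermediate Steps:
Function('d')(u, W) = Add(W, Mul(W, Pow(u, 2))) (Function('d')(u, W) = Add(Mul(Pow(u, 2), W), W) = Add(Mul(W, Pow(u, 2)), W) = Add(W, Mul(W, Pow(u, 2))))
Function('j')(R) = -23 (Function('j')(R) = Add(2, Mul(-1, Pow(5, 2))) = Add(2, Mul(-1, 25)) = Add(2, -25) = -23)
Function('X')(k, n) = Mul(Pow(k, -1), Add(-23, n)) (Function('X')(k, n) = Mul(Add(n, -23), Pow(Add(k, Mul(0, Add(1, Pow(2, 2)))), -1)) = Mul(Add(-23, n), Pow(Add(k, Mul(0, Add(1, 4))), -1)) = Mul(Add(-23, n), Pow(Add(k, Mul(0, 5)), -1)) = Mul(Add(-23, n), Pow(Add(k, 0), -1)) = Mul(Add(-23, n), Pow(k, -1)) = Mul(Pow(k, -1), Add(-23, n)))
Mul(-35, Add(47, Function('X')(2, 5))) = Mul(-35, Add(47, Mul(Pow(2, -1), Add(-23, 5)))) = Mul(-35, Add(47, Mul(Rational(1, 2), -18))) = Mul(-35, Add(47, -9)) = Mul(-35, 38) = -1330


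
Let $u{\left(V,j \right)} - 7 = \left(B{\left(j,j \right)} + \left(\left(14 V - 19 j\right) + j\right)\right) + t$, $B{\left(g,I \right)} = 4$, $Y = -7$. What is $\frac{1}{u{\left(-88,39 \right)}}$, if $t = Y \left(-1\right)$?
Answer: $- \frac{1}{1916} \approx -0.00052192$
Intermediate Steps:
$t = 7$ ($t = \left(-7\right) \left(-1\right) = 7$)
$u{\left(V,j \right)} = 18 - 18 j + 14 V$ ($u{\left(V,j \right)} = 7 + \left(\left(4 + \left(\left(14 V - 19 j\right) + j\right)\right) + 7\right) = 7 + \left(\left(4 + \left(\left(- 19 j + 14 V\right) + j\right)\right) + 7\right) = 7 + \left(\left(4 + \left(- 18 j + 14 V\right)\right) + 7\right) = 7 + \left(\left(4 - 18 j + 14 V\right) + 7\right) = 7 + \left(11 - 18 j + 14 V\right) = 18 - 18 j + 14 V$)
$\frac{1}{u{\left(-88,39 \right)}} = \frac{1}{18 - 702 + 14 \left(-88\right)} = \frac{1}{18 - 702 - 1232} = \frac{1}{-1916} = - \frac{1}{1916}$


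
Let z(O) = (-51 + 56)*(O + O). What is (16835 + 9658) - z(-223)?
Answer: 28723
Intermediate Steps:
z(O) = 10*O (z(O) = 5*(2*O) = 10*O)
(16835 + 9658) - z(-223) = (16835 + 9658) - 10*(-223) = 26493 - 1*(-2230) = 26493 + 2230 = 28723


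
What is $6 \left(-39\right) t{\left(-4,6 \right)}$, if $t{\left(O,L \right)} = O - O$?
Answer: $0$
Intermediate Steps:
$t{\left(O,L \right)} = 0$
$6 \left(-39\right) t{\left(-4,6 \right)} = 6 \left(-39\right) 0 = \left(-234\right) 0 = 0$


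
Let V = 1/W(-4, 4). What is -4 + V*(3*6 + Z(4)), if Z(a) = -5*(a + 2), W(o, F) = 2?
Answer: -10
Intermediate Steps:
Z(a) = -10 - 5*a (Z(a) = -5*(2 + a) = -10 - 5*a)
V = ½ (V = 1/2 = ½ ≈ 0.50000)
-4 + V*(3*6 + Z(4)) = -4 + (3*6 + (-10 - 5*4))/2 = -4 + (18 + (-10 - 20))/2 = -4 + (18 - 30)/2 = -4 + (½)*(-12) = -4 - 6 = -10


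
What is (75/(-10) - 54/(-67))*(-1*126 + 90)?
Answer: 16146/67 ≈ 240.99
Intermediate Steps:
(75/(-10) - 54/(-67))*(-1*126 + 90) = (75*(-⅒) - 54*(-1/67))*(-126 + 90) = (-15/2 + 54/67)*(-36) = -897/134*(-36) = 16146/67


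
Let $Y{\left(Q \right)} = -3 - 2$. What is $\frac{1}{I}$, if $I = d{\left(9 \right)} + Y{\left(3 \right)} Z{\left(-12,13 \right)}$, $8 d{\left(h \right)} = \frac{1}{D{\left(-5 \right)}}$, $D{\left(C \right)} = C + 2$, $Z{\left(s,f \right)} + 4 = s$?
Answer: $\frac{24}{1919} \approx 0.012507$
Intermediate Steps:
$Z{\left(s,f \right)} = -4 + s$
$D{\left(C \right)} = 2 + C$
$d{\left(h \right)} = - \frac{1}{24}$ ($d{\left(h \right)} = \frac{1}{8 \left(2 - 5\right)} = \frac{1}{8 \left(-3\right)} = \frac{1}{8} \left(- \frac{1}{3}\right) = - \frac{1}{24}$)
$Y{\left(Q \right)} = -5$
$I = \frac{1919}{24}$ ($I = - \frac{1}{24} - 5 \left(-4 - 12\right) = - \frac{1}{24} - -80 = - \frac{1}{24} + 80 = \frac{1919}{24} \approx 79.958$)
$\frac{1}{I} = \frac{1}{\frac{1919}{24}} = \frac{24}{1919}$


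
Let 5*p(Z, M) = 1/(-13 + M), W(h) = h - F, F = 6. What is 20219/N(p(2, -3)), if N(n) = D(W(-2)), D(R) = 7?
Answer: 20219/7 ≈ 2888.4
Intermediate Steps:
W(h) = -6 + h (W(h) = h - 1*6 = h - 6 = -6 + h)
p(Z, M) = 1/(5*(-13 + M))
N(n) = 7
20219/N(p(2, -3)) = 20219/7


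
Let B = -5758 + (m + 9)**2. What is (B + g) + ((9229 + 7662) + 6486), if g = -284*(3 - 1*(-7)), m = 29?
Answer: 16223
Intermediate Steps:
B = -4314 (B = -5758 + (29 + 9)**2 = -5758 + 38**2 = -5758 + 1444 = -4314)
g = -2840 (g = -284*(3 + 7) = -284*10 = -2840)
(B + g) + ((9229 + 7662) + 6486) = (-4314 - 2840) + ((9229 + 7662) + 6486) = -7154 + (16891 + 6486) = -7154 + 23377 = 16223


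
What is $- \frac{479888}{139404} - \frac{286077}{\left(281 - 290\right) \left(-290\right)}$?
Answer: $- \frac{1142577383}{10106790} \approx -113.05$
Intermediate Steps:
$- \frac{479888}{139404} - \frac{286077}{\left(281 - 290\right) \left(-290\right)} = \left(-479888\right) \frac{1}{139404} - \frac{286077}{\left(-9\right) \left(-290\right)} = - \frac{119972}{34851} - \frac{286077}{2610} = - \frac{119972}{34851} - \frac{95359}{870} = - \frac{1142577383}{10106790}$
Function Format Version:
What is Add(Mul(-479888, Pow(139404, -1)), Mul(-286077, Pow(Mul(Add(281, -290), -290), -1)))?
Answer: Rational(-1142577383, 10106790) ≈ -113.05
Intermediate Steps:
Add(Mul(-479888, Pow(139404, -1)), Mul(-286077, Pow(Mul(Add(281, -290), -290), -1))) = Add(Mul(-479888, Rational(1, 139404)), Mul(-286077, Pow(Mul(-9, -290), -1))) = Add(Rational(-119972, 34851), Mul(-286077, Pow(2610, -1))) = Add(Rational(-119972, 34851), Mul(-286077, Rational(1, 2610))) = Add(Rational(-119972, 34851), Rational(-95359, 870)) = Rational(-1142577383, 10106790)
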